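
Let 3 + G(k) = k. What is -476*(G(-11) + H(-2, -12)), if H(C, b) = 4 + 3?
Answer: 3332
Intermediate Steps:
G(k) = -3 + k
H(C, b) = 7
-476*(G(-11) + H(-2, -12)) = -476*((-3 - 11) + 7) = -476*(-14 + 7) = -476*(-7) = 3332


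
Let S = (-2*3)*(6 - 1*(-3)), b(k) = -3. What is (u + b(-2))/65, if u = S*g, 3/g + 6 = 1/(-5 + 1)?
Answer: 573/1625 ≈ 0.35262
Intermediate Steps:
g = -12/25 (g = 3/(-6 + 1/(-5 + 1)) = 3/(-6 + 1/(-4)) = 3/(-6 - ¼) = 3/(-25/4) = 3*(-4/25) = -12/25 ≈ -0.48000)
S = -54 (S = -6*(6 + 3) = -6*9 = -54)
u = 648/25 (u = -54*(-12/25) = 648/25 ≈ 25.920)
(u + b(-2))/65 = (648/25 - 3)/65 = (1/65)*(573/25) = 573/1625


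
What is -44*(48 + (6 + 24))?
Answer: -3432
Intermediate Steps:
-44*(48 + (6 + 24)) = -44*(48 + 30) = -44*78 = -3432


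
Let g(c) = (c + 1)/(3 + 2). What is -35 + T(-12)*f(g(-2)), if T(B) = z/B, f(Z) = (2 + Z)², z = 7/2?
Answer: -7189/200 ≈ -35.945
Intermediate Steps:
z = 7/2 (z = 7*(½) = 7/2 ≈ 3.5000)
g(c) = ⅕ + c/5 (g(c) = (1 + c)/5 = (1 + c)*(⅕) = ⅕ + c/5)
T(B) = 7/(2*B)
-35 + T(-12)*f(g(-2)) = -35 + ((7/2)/(-12))*(2 + (⅕ + (⅕)*(-2)))² = -35 + ((7/2)*(-1/12))*(2 + (⅕ - ⅖))² = -35 - 7*(2 - ⅕)²/24 = -35 - 7*(9/5)²/24 = -35 - 7/24*81/25 = -35 - 189/200 = -7189/200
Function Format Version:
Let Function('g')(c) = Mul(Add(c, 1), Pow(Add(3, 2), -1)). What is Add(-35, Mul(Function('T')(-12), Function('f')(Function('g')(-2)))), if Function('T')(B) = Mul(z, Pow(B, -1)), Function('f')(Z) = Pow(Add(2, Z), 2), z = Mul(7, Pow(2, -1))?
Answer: Rational(-7189, 200) ≈ -35.945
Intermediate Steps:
z = Rational(7, 2) (z = Mul(7, Rational(1, 2)) = Rational(7, 2) ≈ 3.5000)
Function('g')(c) = Add(Rational(1, 5), Mul(Rational(1, 5), c)) (Function('g')(c) = Mul(Add(1, c), Pow(5, -1)) = Mul(Add(1, c), Rational(1, 5)) = Add(Rational(1, 5), Mul(Rational(1, 5), c)))
Function('T')(B) = Mul(Rational(7, 2), Pow(B, -1))
Add(-35, Mul(Function('T')(-12), Function('f')(Function('g')(-2)))) = Add(-35, Mul(Mul(Rational(7, 2), Pow(-12, -1)), Pow(Add(2, Add(Rational(1, 5), Mul(Rational(1, 5), -2))), 2))) = Add(-35, Mul(Mul(Rational(7, 2), Rational(-1, 12)), Pow(Add(2, Add(Rational(1, 5), Rational(-2, 5))), 2))) = Add(-35, Mul(Rational(-7, 24), Pow(Add(2, Rational(-1, 5)), 2))) = Add(-35, Mul(Rational(-7, 24), Pow(Rational(9, 5), 2))) = Add(-35, Mul(Rational(-7, 24), Rational(81, 25))) = Add(-35, Rational(-189, 200)) = Rational(-7189, 200)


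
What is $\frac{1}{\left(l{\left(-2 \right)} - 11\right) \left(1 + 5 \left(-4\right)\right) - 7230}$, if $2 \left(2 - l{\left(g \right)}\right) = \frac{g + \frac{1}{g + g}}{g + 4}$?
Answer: $- \frac{16}{113115} \approx -0.00014145$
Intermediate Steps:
$l{\left(g \right)} = 2 - \frac{g + \frac{1}{2 g}}{2 \left(4 + g\right)}$ ($l{\left(g \right)} = 2 - \frac{\left(g + \frac{1}{g + g}\right) \frac{1}{g + 4}}{2} = 2 - \frac{\left(g + \frac{1}{2 g}\right) \frac{1}{4 + g}}{2} = 2 - \frac{\frac{1}{4 + g} \left(g + \frac{1}{2 g}\right)}{2} = 2 - \frac{g + \frac{1}{2 g}}{2 \left(4 + g\right)}$)
$\frac{1}{\left(l{\left(-2 \right)} - 11\right) \left(1 + 5 \left(-4\right)\right) - 7230} = \frac{1}{\left(\frac{-1 + 6 \left(-2\right)^{2} + 32 \left(-2\right)}{4 \left(-2\right) \left(4 - 2\right)} - 11\right) \left(1 + 5 \left(-4\right)\right) - 7230} = \frac{1}{\left(\frac{1}{4} \left(- \frac{1}{2}\right) \frac{1}{2} \left(-1 + 6 \cdot 4 - 64\right) - 11\right) \left(1 - 20\right) - 7230} = \frac{1}{\left(\frac{1}{4} \left(- \frac{1}{2}\right) \frac{1}{2} \left(-1 + 24 - 64\right) - 11\right) \left(-19\right) - 7230} = \frac{1}{\left(\frac{1}{4} \left(- \frac{1}{2}\right) \frac{1}{2} \left(-41\right) - 11\right) \left(-19\right) - 7230} = \frac{1}{\left(\frac{41}{16} - 11\right) \left(-19\right) - 7230} = \frac{1}{\left(- \frac{135}{16}\right) \left(-19\right) - 7230} = \frac{1}{\frac{2565}{16} - 7230} = \frac{1}{- \frac{113115}{16}} = - \frac{16}{113115}$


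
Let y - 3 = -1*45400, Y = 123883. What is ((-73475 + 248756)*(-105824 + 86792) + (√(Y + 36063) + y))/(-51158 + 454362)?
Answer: -3335993389/403204 + √159946/403204 ≈ -8273.7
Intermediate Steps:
y = -45397 (y = 3 - 1*45400 = 3 - 45400 = -45397)
((-73475 + 248756)*(-105824 + 86792) + (√(Y + 36063) + y))/(-51158 + 454362) = ((-73475 + 248756)*(-105824 + 86792) + (√(123883 + 36063) - 45397))/(-51158 + 454362) = (175281*(-19032) + (√159946 - 45397))/403204 = (-3335947992 + (-45397 + √159946))*(1/403204) = (-3335993389 + √159946)*(1/403204) = -3335993389/403204 + √159946/403204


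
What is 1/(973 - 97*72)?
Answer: -1/6011 ≈ -0.00016636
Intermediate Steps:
1/(973 - 97*72) = 1/(973 - 6984) = 1/(-6011) = -1/6011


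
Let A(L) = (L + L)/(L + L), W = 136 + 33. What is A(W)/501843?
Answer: 1/501843 ≈ 1.9927e-6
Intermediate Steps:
W = 169
A(L) = 1 (A(L) = (2*L)/((2*L)) = (2*L)*(1/(2*L)) = 1)
A(W)/501843 = 1/501843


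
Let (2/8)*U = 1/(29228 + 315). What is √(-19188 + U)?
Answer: 38*I*√11597695510/29543 ≈ 138.52*I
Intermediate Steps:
U = 4/29543 (U = 4/(29228 + 315) = 4/29543 ≈ 0.00013540)
√(-19188 + U) = √(-19188 + 4/29543) = √(-566871080/29543) = 38*I*√11597695510/29543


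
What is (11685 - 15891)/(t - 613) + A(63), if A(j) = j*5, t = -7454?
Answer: 848437/2689 ≈ 315.52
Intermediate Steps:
A(j) = 5*j
(11685 - 15891)/(t - 613) + A(63) = (11685 - 15891)/(-7454 - 613) + 5*63 = -4206/(-8067) + 315 = -4206*(-1/8067) + 315 = 1402/2689 + 315 = 848437/2689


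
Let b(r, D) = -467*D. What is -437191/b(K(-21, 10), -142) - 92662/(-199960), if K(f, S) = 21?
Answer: -20318981123/3315036860 ≈ -6.1293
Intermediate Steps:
-437191/b(K(-21, 10), -142) - 92662/(-199960) = -437191/((-467*(-142))) - 92662/(-199960) = -437191/66314 - 92662*(-1/199960) = -437191*1/66314 + 46331/99980 = -437191/66314 + 46331/99980 = -20318981123/3315036860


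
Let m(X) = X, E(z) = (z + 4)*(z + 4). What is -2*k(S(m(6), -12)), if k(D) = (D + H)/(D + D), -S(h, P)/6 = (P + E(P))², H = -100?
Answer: -4081/4056 ≈ -1.0062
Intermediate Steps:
E(z) = (4 + z)² (E(z) = (4 + z)*(4 + z) = (4 + z)²)
S(h, P) = -6*(P + (4 + P)²)²
k(D) = (-100 + D)/(2*D) (k(D) = (D - 100)/(D + D) = (-100 + D)/((2*D)) = (-100 + D)*(1/(2*D)) = (-100 + D)/(2*D))
-2*k(S(m(6), -12)) = -(-100 - 6*(-12 + (4 - 12)²)²)/((-6*(-12 + (4 - 12)²)²)) = -(-100 - 6*(-12 + (-8)²)²)/((-6*(-12 + (-8)²)²)) = -(-100 - 6*(-12 + 64)²)/((-6*(-12 + 64)²)) = -(-100 - 6*52²)/((-6*52²)) = -(-100 - 6*2704)/((-6*2704)) = -(-100 - 16224)/(-16224) = -(-1)*(-16324)/16224 = -2*4081/8112 = -4081/4056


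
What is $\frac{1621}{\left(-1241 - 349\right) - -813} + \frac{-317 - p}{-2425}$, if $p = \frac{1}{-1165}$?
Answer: $- \frac{4292578417}{2195122125} \approx -1.9555$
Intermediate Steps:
$p = - \frac{1}{1165} \approx -0.00085837$
$\frac{1621}{\left(-1241 - 349\right) - -813} + \frac{-317 - p}{-2425} = \frac{1621}{\left(-1241 - 349\right) - -813} + \frac{-317 - - \frac{1}{1165}}{-2425} = \frac{1621}{\left(-1241 - 349\right) + 813} + \left(-317 + \frac{1}{1165}\right) \left(- \frac{1}{2425}\right) = \frac{1621}{-1590 + 813} - - \frac{369304}{2825125} = \frac{1621}{-777} + \frac{369304}{2825125} = 1621 \left(- \frac{1}{777}\right) + \frac{369304}{2825125} = - \frac{1621}{777} + \frac{369304}{2825125} = - \frac{4292578417}{2195122125}$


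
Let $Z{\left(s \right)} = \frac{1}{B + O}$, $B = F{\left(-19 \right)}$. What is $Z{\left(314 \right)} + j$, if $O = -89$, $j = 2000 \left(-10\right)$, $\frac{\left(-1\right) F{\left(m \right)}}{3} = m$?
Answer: $- \frac{640001}{32} \approx -20000.0$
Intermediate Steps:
$F{\left(m \right)} = - 3 m$
$B = 57$ ($B = \left(-3\right) \left(-19\right) = 57$)
$j = -20000$
$Z{\left(s \right)} = - \frac{1}{32}$ ($Z{\left(s \right)} = \frac{1}{57 - 89} = \frac{1}{-32} = - \frac{1}{32}$)
$Z{\left(314 \right)} + j = - \frac{1}{32} - 20000 = - \frac{640001}{32}$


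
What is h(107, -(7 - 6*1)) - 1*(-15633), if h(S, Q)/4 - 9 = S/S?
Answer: 15673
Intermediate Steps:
h(S, Q) = 40 (h(S, Q) = 36 + 4*(S/S) = 36 + 4*1 = 36 + 4 = 40)
h(107, -(7 - 6*1)) - 1*(-15633) = 40 - 1*(-15633) = 40 + 15633 = 15673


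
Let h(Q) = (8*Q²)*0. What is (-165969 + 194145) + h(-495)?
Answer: 28176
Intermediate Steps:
h(Q) = 0
(-165969 + 194145) + h(-495) = (-165969 + 194145) + 0 = 28176 + 0 = 28176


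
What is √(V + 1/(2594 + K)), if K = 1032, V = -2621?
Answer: I*√703277130/518 ≈ 51.196*I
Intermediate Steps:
√(V + 1/(2594 + K)) = √(-2621 + 1/(2594 + 1032)) = √(-2621 + 1/3626) = √(-9503745/3626) = I*√703277130/518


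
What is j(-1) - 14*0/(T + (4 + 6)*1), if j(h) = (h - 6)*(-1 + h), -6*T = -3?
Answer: 14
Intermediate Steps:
T = 1/2 (T = -1/6*(-3) = 1/2 ≈ 0.50000)
j(h) = (-1 + h)*(-6 + h) (j(h) = (-6 + h)*(-1 + h) = (-1 + h)*(-6 + h))
j(-1) - 14*0/(T + (4 + 6)*1) = (6 + (-1)**2 - 7*(-1)) - 14*0/(1/2 + (4 + 6)*1) = (6 + 1 + 7) - 14*0/(1/2 + 10*1) = 14 - 14*0/(1/2 + 10) = 14 - 14*0/21/2 = 14 - 4*0/3 = 14 - 14*0 = 14 + 0 = 14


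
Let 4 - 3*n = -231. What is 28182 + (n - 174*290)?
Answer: -66599/3 ≈ -22200.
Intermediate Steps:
n = 235/3 (n = 4/3 - ⅓*(-231) = 4/3 + 77 = 235/3 ≈ 78.333)
28182 + (n - 174*290) = 28182 + (235/3 - 174*290) = 28182 + (235/3 - 50460) = 28182 - 151145/3 = -66599/3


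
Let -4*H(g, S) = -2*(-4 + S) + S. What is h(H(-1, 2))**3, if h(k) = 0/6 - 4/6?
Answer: -8/27 ≈ -0.29630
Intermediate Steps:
H(g, S) = -2 + S/4 (H(g, S) = -(-2*(-4 + S) + S)/4 = -((8 - 2*S) + S)/4 = -(8 - S)/4 = -2 + S/4)
h(k) = -2/3 (h(k) = 0*(1/6) - 4*1/6 = 0 - 2/3 = -2/3)
h(H(-1, 2))**3 = (-2/3)**3 = -8/27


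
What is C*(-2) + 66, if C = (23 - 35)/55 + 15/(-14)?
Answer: 26403/385 ≈ 68.579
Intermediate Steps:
C = -993/770 (C = -12*1/55 + 15*(-1/14) = -12/55 - 15/14 = -993/770 ≈ -1.2896)
C*(-2) + 66 = -993/770*(-2) + 66 = 993/385 + 66 = 26403/385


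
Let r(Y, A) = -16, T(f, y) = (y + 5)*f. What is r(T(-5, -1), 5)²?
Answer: 256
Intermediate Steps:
T(f, y) = f*(5 + y) (T(f, y) = (5 + y)*f = f*(5 + y))
r(T(-5, -1), 5)² = (-16)² = 256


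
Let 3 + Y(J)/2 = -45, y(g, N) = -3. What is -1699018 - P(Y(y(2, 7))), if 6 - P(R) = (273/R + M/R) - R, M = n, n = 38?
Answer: -163097399/96 ≈ -1.6989e+6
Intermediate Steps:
Y(J) = -96 (Y(J) = -6 + 2*(-45) = -6 - 90 = -96)
M = 38
P(R) = 6 + R - 311/R (P(R) = 6 - ((273/R + 38/R) - R) = 6 - (311/R - R) = 6 - (-R + 311/R) = 6 + (R - 311/R) = 6 + R - 311/R)
-1699018 - P(Y(y(2, 7))) = -1699018 - (6 - 96 - 311/(-96)) = -1699018 - (6 - 96 - 311*(-1/96)) = -1699018 - (6 - 96 + 311/96) = -1699018 - 1*(-8329/96) = -1699018 + 8329/96 = -163097399/96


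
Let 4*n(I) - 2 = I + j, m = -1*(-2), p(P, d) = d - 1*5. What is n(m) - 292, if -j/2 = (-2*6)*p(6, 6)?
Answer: -285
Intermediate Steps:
p(P, d) = -5 + d (p(P, d) = d - 5 = -5 + d)
m = 2
j = 24 (j = -2*(-2*6)*(-5 + 6) = -(-24) = -2*(-12) = 24)
n(I) = 13/2 + I/4 (n(I) = ½ + (I + 24)/4 = ½ + (24 + I)/4 = ½ + (6 + I/4) = 13/2 + I/4)
n(m) - 292 = (13/2 + (¼)*2) - 292 = (13/2 + ½) - 292 = 7 - 292 = -285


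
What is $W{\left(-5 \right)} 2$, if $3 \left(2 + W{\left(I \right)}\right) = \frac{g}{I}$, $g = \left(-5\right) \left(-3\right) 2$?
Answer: $-8$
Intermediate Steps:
$g = 30$ ($g = 15 \cdot 2 = 30$)
$W{\left(I \right)} = -2 + \frac{10}{I}$ ($W{\left(I \right)} = -2 + \frac{30 \frac{1}{I}}{3} = -2 + \frac{10}{I}$)
$W{\left(-5 \right)} 2 = \left(-2 + \frac{10}{-5}\right) 2 = \left(-2 + 10 \left(- \frac{1}{5}\right)\right) 2 = \left(-2 - 2\right) 2 = \left(-4\right) 2 = -8$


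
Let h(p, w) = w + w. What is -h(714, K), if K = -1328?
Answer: 2656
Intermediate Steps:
h(p, w) = 2*w
-h(714, K) = -2*(-1328) = -1*(-2656) = 2656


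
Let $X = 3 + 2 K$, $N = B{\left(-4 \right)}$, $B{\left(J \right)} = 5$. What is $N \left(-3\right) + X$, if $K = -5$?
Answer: $-22$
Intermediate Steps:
$N = 5$
$X = -7$ ($X = 3 + 2 \left(-5\right) = 3 - 10 = -7$)
$N \left(-3\right) + X = 5 \left(-3\right) - 7 = -15 - 7 = -22$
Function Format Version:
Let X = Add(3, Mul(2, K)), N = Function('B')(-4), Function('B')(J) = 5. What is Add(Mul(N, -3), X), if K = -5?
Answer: -22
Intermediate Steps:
N = 5
X = -7 (X = Add(3, Mul(2, -5)) = Add(3, -10) = -7)
Add(Mul(N, -3), X) = Add(Mul(5, -3), -7) = Add(-15, -7) = -22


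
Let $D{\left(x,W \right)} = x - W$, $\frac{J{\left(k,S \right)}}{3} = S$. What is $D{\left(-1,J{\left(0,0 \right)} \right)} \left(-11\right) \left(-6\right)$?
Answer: $-66$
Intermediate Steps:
$J{\left(k,S \right)} = 3 S$
$D{\left(-1,J{\left(0,0 \right)} \right)} \left(-11\right) \left(-6\right) = \left(-1 - 3 \cdot 0\right) \left(-11\right) \left(-6\right) = \left(-1 - 0\right) \left(-11\right) \left(-6\right) = \left(-1 + 0\right) \left(-11\right) \left(-6\right) = \left(-1\right) \left(-11\right) \left(-6\right) = 11 \left(-6\right) = -66$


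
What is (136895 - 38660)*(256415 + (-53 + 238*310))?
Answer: 32431499370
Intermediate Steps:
(136895 - 38660)*(256415 + (-53 + 238*310)) = 98235*(256415 + (-53 + 73780)) = 98235*(256415 + 73727) = 98235*330142 = 32431499370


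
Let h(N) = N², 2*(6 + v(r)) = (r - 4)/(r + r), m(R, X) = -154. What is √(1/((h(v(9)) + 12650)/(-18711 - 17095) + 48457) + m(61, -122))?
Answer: I*√778661992670181110024271898/2248610100311 ≈ 12.41*I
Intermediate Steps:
v(r) = -6 + (-4 + r)/(4*r) (v(r) = -6 + ((r - 4)/(r + r))/2 = -6 + ((-4 + r)/((2*r)))/2 = -6 + ((-4 + r)*(1/(2*r)))/2 = -6 + ((-4 + r)/(2*r))/2 = -6 + (-4 + r)/(4*r))
√(1/((h(v(9)) + 12650)/(-18711 - 17095) + 48457) + m(61, -122)) = √(1/(((-23/4 - 1/9)² + 12650)/(-18711 - 17095) + 48457) - 154) = √(1/(((-23/4 - 1*⅑)² + 12650)/(-35806) + 48457) - 154) = √(1/(((-23/4 - ⅑)² + 12650)*(-1/35806) + 48457) - 154) = √(1/(((-211/36)² + 12650)*(-1/35806) + 48457) - 154) = √(1/((44521/1296 + 12650)*(-1/35806) + 48457) - 154) = √(1/((16438921/1296)*(-1/35806) + 48457) - 154) = √(1/(-16438921/46404576 + 48457) - 154) = √(1/(2248610100311/46404576) - 154) = √(46404576/2248610100311 - 154) = √(-346285909043318/2248610100311) = I*√778661992670181110024271898/2248610100311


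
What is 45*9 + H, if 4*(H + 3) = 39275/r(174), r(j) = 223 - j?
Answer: 118067/196 ≈ 602.38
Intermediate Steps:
H = 38687/196 (H = -3 + (39275/(223 - 1*174))/4 = -3 + (39275/(223 - 174))/4 = -3 + (39275/49)/4 = -3 + (39275*(1/49))/4 = -3 + (1/4)*(39275/49) = -3 + 39275/196 = 38687/196 ≈ 197.38)
45*9 + H = 45*9 + 38687/196 = 405 + 38687/196 = 118067/196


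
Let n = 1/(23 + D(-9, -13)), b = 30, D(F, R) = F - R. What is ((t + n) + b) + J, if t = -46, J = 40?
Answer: 649/27 ≈ 24.037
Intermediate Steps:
n = 1/27 (n = 1/(23 + (-9 - 1*(-13))) = 1/(23 + (-9 + 13)) = 1/(23 + 4) = 1/27 ≈ 0.037037)
((t + n) + b) + J = ((-46 + 1/27) + 30) + 40 = (-1241/27 + 30) + 40 = -431/27 + 40 = 649/27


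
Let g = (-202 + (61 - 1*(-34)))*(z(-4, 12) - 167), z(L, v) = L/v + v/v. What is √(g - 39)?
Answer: 2*√39957/3 ≈ 133.26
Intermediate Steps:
z(L, v) = 1 + L/v (z(L, v) = L/v + 1 = 1 + L/v)
g = 53393/3 (g = (-202 + (61 - 1*(-34)))*((-4 + 12)/12 - 167) = (-202 + (61 + 34))*((1/12)*8 - 167) = (-202 + 95)*(⅔ - 167) = -107*(-499/3) = 53393/3 ≈ 17798.)
√(g - 39) = √(53393/3 - 39) = √(53276/3) = 2*√39957/3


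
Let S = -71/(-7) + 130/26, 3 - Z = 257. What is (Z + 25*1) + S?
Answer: -1497/7 ≈ -213.86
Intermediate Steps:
Z = -254 (Z = 3 - 1*257 = 3 - 257 = -254)
S = 106/7 (S = -71*(-⅐) + 130*(1/26) = 71/7 + 5 = 106/7 ≈ 15.143)
(Z + 25*1) + S = (-254 + 25*1) + 106/7 = (-254 + 25) + 106/7 = -229 + 106/7 = -1497/7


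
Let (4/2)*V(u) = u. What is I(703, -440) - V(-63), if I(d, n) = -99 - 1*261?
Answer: -657/2 ≈ -328.50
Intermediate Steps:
I(d, n) = -360 (I(d, n) = -99 - 261 = -360)
V(u) = u/2
I(703, -440) - V(-63) = -360 - (-63)/2 = -360 - 1*(-63/2) = -360 + 63/2 = -657/2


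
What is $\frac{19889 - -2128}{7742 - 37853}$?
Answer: $- \frac{7339}{10037} \approx -0.73119$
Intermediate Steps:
$\frac{19889 - -2128}{7742 - 37853} = \frac{19889 + 2128}{-30111} = 22017 \left(- \frac{1}{30111}\right) = - \frac{7339}{10037}$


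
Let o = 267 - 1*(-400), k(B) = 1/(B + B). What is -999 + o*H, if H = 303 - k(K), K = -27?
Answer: 10860175/54 ≈ 2.0111e+5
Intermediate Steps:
k(B) = 1/(2*B)
o = 667 (o = 267 + 400 = 667)
H = 16363/54 (H = 303 - 1/(2*(-27)) = 303 - (-1)/(2*27) = 303 - 1*(-1/54) = 303 + 1/54 = 16363/54 ≈ 303.02)
-999 + o*H = -999 + 667*(16363/54) = -999 + 10914121/54 = 10860175/54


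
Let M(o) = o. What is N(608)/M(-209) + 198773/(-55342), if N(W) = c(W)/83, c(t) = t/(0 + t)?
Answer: -3448170573/960017674 ≈ -3.5918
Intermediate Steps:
c(t) = 1 (c(t) = t/t = 1)
N(W) = 1/83
N(608)/M(-209) + 198773/(-55342) = (1/83)/(-209) + 198773/(-55342) = (1/83)*(-1/209) + 198773*(-1/55342) = -1/17347 - 198773/55342 = -3448170573/960017674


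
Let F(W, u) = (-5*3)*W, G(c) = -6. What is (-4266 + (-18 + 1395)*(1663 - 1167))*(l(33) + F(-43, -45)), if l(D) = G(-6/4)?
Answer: 433705914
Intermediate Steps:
F(W, u) = -15*W
l(D) = -6
(-4266 + (-18 + 1395)*(1663 - 1167))*(l(33) + F(-43, -45)) = (-4266 + (-18 + 1395)*(1663 - 1167))*(-6 - 15*(-43)) = (-4266 + 1377*496)*(-6 + 645) = (-4266 + 682992)*639 = 678726*639 = 433705914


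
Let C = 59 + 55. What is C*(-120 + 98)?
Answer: -2508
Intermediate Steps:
C = 114
C*(-120 + 98) = 114*(-120 + 98) = 114*(-22) = -2508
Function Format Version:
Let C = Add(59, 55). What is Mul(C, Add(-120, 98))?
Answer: -2508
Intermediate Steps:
C = 114
Mul(C, Add(-120, 98)) = Mul(114, Add(-120, 98)) = Mul(114, -22) = -2508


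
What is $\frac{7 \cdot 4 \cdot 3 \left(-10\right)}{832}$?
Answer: $- \frac{105}{104} \approx -1.0096$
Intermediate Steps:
$\frac{7 \cdot 4 \cdot 3 \left(-10\right)}{832} = 7 \cdot 12 \left(-10\right) \frac{1}{832} = 84 \left(-10\right) \frac{1}{832} = \left(-840\right) \frac{1}{832} = - \frac{105}{104}$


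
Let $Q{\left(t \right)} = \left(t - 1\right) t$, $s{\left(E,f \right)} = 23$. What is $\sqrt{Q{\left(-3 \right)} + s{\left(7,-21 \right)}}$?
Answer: $\sqrt{35} \approx 5.9161$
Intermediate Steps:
$Q{\left(t \right)} = t \left(-1 + t\right)$ ($Q{\left(t \right)} = \left(t - 1\right) t = \left(-1 + t\right) t = t \left(-1 + t\right)$)
$\sqrt{Q{\left(-3 \right)} + s{\left(7,-21 \right)}} = \sqrt{- 3 \left(-1 - 3\right) + 23} = \sqrt{\left(-3\right) \left(-4\right) + 23} = \sqrt{12 + 23} = \sqrt{35}$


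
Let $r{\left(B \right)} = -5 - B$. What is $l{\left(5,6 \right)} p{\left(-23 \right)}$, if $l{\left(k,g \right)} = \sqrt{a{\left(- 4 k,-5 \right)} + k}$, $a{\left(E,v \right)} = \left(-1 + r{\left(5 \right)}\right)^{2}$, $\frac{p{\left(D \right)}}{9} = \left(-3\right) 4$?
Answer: $- 324 \sqrt{14} \approx -1212.3$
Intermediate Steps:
$p{\left(D \right)} = -108$ ($p{\left(D \right)} = 9 \left(\left(-3\right) 4\right) = 9 \left(-12\right) = -108$)
$a{\left(E,v \right)} = 121$ ($a{\left(E,v \right)} = \left(-1 - 10\right)^{2} = \left(-11\right)^{2} = 121$)
$l{\left(k,g \right)} = \sqrt{121 + k}$
$l{\left(5,6 \right)} p{\left(-23 \right)} = \sqrt{121 + 5} \left(-108\right) = \sqrt{126} \left(-108\right) = 3 \sqrt{14} \left(-108\right) = - 324 \sqrt{14}$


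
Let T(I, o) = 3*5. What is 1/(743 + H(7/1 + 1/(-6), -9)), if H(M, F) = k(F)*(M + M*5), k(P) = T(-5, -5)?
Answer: 1/1358 ≈ 0.00073638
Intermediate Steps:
T(I, o) = 15
k(P) = 15
H(M, F) = 90*M (H(M, F) = 15*(M + M*5) = 15*(M + 5*M) = 15*(6*M) = 90*M)
1/(743 + H(7/1 + 1/(-6), -9)) = 1/(743 + 90*(7/1 + 1/(-6))) = 1/(743 + 90*(7*1 + 1*(-⅙))) = 1/(743 + 90*(7 - ⅙)) = 1/(743 + 90*(41/6)) = 1/(743 + 615) = 1/1358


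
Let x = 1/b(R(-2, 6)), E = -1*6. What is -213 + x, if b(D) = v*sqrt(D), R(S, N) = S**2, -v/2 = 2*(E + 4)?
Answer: -3407/16 ≈ -212.94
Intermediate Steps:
E = -6
v = 8 (v = -4*(-6 + 4) = -4*(-2) = -2*(-4) = 8)
b(D) = 8*sqrt(D)
x = 1/16 (x = 1/(8*sqrt((-2)**2)) = 1/(8*sqrt(4)) = 1/(8*2) = 1/16 ≈ 0.062500)
-213 + x = -213 + 1/16 = -3407/16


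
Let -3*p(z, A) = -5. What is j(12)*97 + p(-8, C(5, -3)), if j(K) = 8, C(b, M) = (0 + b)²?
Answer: 2333/3 ≈ 777.67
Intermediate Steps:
C(b, M) = b²
p(z, A) = 5/3 (p(z, A) = -⅓*(-5) = 5/3)
j(12)*97 + p(-8, C(5, -3)) = 8*97 + 5/3 = 776 + 5/3 = 2333/3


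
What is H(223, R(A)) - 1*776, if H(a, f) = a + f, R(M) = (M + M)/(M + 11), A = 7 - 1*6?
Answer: -3317/6 ≈ -552.83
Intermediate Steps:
A = 1 (A = 7 - 6 = 1)
R(M) = 2*M/(11 + M) (R(M) = (2*M)/(11 + M) = 2*M/(11 + M))
H(223, R(A)) - 1*776 = (223 + 2*1/(11 + 1)) - 1*776 = (223 + 2*1/12) - 776 = (223 + 2*1*(1/12)) - 776 = (223 + ⅙) - 776 = 1339/6 - 776 = -3317/6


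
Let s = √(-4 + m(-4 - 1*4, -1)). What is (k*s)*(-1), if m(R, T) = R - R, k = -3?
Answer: 6*I ≈ 6.0*I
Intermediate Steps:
m(R, T) = 0
s = 2*I (s = √(-4 + 0) = √(-4) = 2*I ≈ 2.0*I)
(k*s)*(-1) = -6*I*(-1) = 6*I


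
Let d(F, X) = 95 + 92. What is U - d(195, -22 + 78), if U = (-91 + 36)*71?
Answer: -4092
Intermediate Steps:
d(F, X) = 187
U = -3905 (U = -55*71 = -3905)
U - d(195, -22 + 78) = -3905 - 1*187 = -3905 - 187 = -4092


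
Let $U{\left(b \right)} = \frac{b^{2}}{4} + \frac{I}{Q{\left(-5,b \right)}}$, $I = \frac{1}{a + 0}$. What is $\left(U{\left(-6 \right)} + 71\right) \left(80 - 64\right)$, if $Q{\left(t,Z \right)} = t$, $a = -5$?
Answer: $\frac{32016}{25} \approx 1280.6$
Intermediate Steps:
$I = - \frac{1}{5}$ ($I = \frac{1}{-5 + 0} = \frac{1}{-5} = - \frac{1}{5} \approx -0.2$)
$U{\left(b \right)} = \frac{1}{25} + \frac{b^{2}}{4}$ ($U{\left(b \right)} = \frac{b^{2}}{4} - \frac{1}{5 \left(-5\right)} = b^{2} \cdot \frac{1}{4} - - \frac{1}{25} = \frac{b^{2}}{4} + \frac{1}{25} = \frac{1}{25} + \frac{b^{2}}{4}$)
$\left(U{\left(-6 \right)} + 71\right) \left(80 - 64\right) = \left(\left(\frac{1}{25} + \frac{\left(-6\right)^{2}}{4}\right) + 71\right) \left(80 - 64\right) = \left(\left(\frac{1}{25} + \frac{1}{4} \cdot 36\right) + 71\right) 16 = \left(\left(\frac{1}{25} + 9\right) + 71\right) 16 = \left(\frac{226}{25} + 71\right) 16 = \frac{2001}{25} \cdot 16 = \frac{32016}{25}$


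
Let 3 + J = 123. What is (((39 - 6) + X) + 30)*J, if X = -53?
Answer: 1200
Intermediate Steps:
J = 120 (J = -3 + 123 = 120)
(((39 - 6) + X) + 30)*J = (((39 - 6) - 53) + 30)*120 = ((33 - 53) + 30)*120 = (-20 + 30)*120 = 10*120 = 1200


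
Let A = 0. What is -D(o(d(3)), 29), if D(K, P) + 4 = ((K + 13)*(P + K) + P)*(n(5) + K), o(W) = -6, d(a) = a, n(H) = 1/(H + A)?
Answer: 1106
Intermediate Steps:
n(H) = 1/H (n(H) = 1/(H + 0) = 1/H)
D(K, P) = -4 + (1/5 + K)*(P + (13 + K)*(K + P)) (D(K, P) = -4 + ((K + 13)*(P + K) + P)*(1/5 + K) = -4 + ((13 + K)*(K + P) + P)*(1/5 + K) = -4 + (P + (13 + K)*(K + P))*(1/5 + K) = -4 + (1/5 + K)*(P + (13 + K)*(K + P)))
-D(o(d(3)), 29) = -(-4 + (-6)**3 + (13/5)*(-6) + (14/5)*29 + (66/5)*(-6)**2 + 29*(-6)**2 + (71/5)*(-6)*29) = -(-4 - 216 - 78/5 + 406/5 + (66/5)*36 + 29*36 - 12354/5) = -(-4 - 216 - 78/5 + 406/5 + 2376/5 + 1044 - 12354/5) = -1*(-1106) = 1106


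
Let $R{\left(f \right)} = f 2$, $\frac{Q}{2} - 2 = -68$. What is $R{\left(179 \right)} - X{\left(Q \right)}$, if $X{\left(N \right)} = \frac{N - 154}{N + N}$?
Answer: $\frac{4283}{12} \approx 356.92$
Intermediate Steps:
$Q = -132$ ($Q = 4 + 2 \left(-68\right) = 4 - 136 = -132$)
$R{\left(f \right)} = 2 f$
$X{\left(N \right)} = \frac{-154 + N}{2 N}$
$R{\left(179 \right)} - X{\left(Q \right)} = 2 \cdot 179 - \frac{-154 - 132}{2 \left(-132\right)} = 358 - \frac{1}{2} \left(- \frac{1}{132}\right) \left(-286\right) = 358 - \frac{13}{12} = \frac{4283}{12}$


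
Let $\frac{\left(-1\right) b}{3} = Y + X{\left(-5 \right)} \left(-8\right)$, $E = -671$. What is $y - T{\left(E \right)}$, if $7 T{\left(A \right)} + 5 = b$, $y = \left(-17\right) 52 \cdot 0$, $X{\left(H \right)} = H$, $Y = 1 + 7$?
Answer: $\frac{149}{7} \approx 21.286$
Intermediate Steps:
$Y = 8$
$b = -144$ ($b = - 3 \left(8 - -40\right) = - 3 \left(8 + 40\right) = \left(-3\right) 48 = -144$)
$y = 0$ ($y = \left(-884\right) 0 = 0$)
$T{\left(A \right)} = - \frac{149}{7}$ ($T{\left(A \right)} = - \frac{5}{7} + \frac{1}{7} \left(-144\right) = - \frac{5}{7} - \frac{144}{7} = - \frac{149}{7}$)
$y - T{\left(E \right)} = 0 - - \frac{149}{7} = 0 + \frac{149}{7} = \frac{149}{7}$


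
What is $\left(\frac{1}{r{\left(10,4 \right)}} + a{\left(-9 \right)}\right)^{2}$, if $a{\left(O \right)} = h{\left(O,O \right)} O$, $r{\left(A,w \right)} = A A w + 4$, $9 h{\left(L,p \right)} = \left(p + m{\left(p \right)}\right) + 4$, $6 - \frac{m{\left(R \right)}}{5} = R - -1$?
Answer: $\frac{689535081}{163216} \approx 4224.7$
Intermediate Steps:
$m{\left(R \right)} = 25 - 5 R$ ($m{\left(R \right)} = 30 - 5 \left(R - -1\right) = 30 - 5 \left(R + 1\right) = 30 - 5 \left(1 + R\right) = 30 - \left(5 + 5 R\right) = 25 - 5 R$)
$h{\left(L,p \right)} = \frac{29}{9} - \frac{4 p}{9}$ ($h{\left(L,p \right)} = \frac{\left(p - \left(-25 + 5 p\right)\right) + 4}{9} = \frac{\left(25 - 4 p\right) + 4}{9} = \frac{29 - 4 p}{9} = \frac{29}{9} - \frac{4 p}{9}$)
$r{\left(A,w \right)} = 4 + w A^{2}$ ($r{\left(A,w \right)} = A^{2} w + 4 = w A^{2} + 4 = 4 + w A^{2}$)
$a{\left(O \right)} = O \left(\frac{29}{9} - \frac{4 O}{9}\right)$ ($a{\left(O \right)} = \left(\frac{29}{9} - \frac{4 O}{9}\right) O = O \left(\frac{29}{9} - \frac{4 O}{9}\right)$)
$\left(\frac{1}{r{\left(10,4 \right)}} + a{\left(-9 \right)}\right)^{2} = \left(\frac{1}{4 + 4 \cdot 10^{2}} + \frac{1}{9} \left(-9\right) \left(29 - -36\right)\right)^{2} = \left(\frac{1}{4 + 4 \cdot 100} + \frac{1}{9} \left(-9\right) \left(29 + 36\right)\right)^{2} = \left(\frac{1}{4 + 400} + \frac{1}{9} \left(-9\right) 65\right)^{2} = \left(\frac{1}{404} - 65\right)^{2} = \left(- \frac{26259}{404}\right)^{2} = \frac{689535081}{163216}$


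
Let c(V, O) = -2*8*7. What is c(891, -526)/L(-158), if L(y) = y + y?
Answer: 28/79 ≈ 0.35443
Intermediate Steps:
c(V, O) = -112 (c(V, O) = -16*7 = -112)
L(y) = 2*y
c(891, -526)/L(-158) = -112/(2*(-158)) = -112/(-316) = -112*(-1/316) = 28/79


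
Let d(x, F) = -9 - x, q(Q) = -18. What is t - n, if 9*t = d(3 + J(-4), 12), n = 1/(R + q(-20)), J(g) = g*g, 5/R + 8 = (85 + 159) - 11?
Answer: -22247/7281 ≈ -3.0555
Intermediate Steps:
R = 1/45 (R = 5/(-8 + ((85 + 159) - 11)) = 5/(-8 + (244 - 11)) = 5/(-8 + 233) = 5/225 = 5*(1/225) = 1/45 ≈ 0.022222)
J(g) = g**2
n = -45/809 (n = 1/(1/45 - 18) = 1/(-809/45) = -45/809 ≈ -0.055624)
t = -28/9 (t = (-9 - (3 + (-4)**2))/9 = (-9 - (3 + 16))/9 = (-9 - 1*19)/9 = (-9 - 19)/9 = (1/9)*(-28) = -28/9 ≈ -3.1111)
t - n = -28/9 - 1*(-45/809) = -28/9 + 45/809 = -22247/7281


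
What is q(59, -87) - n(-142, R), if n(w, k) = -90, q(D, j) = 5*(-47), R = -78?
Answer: -145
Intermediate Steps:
q(D, j) = -235
q(59, -87) - n(-142, R) = -235 - 1*(-90) = -235 + 90 = -145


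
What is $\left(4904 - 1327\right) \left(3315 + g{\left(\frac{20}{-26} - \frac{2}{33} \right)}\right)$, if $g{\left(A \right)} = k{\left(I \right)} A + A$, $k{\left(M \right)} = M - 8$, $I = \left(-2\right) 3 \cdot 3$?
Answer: $\frac{5118812195}{429} \approx 1.1932 \cdot 10^{7}$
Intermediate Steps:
$I = -18$ ($I = \left(-6\right) 3 = -18$)
$k{\left(M \right)} = -8 + M$
$g{\left(A \right)} = - 25 A$ ($g{\left(A \right)} = \left(-8 - 18\right) A + A = - 26 A + A = - 25 A$)
$\left(4904 - 1327\right) \left(3315 + g{\left(\frac{20}{-26} - \frac{2}{33} \right)}\right) = \left(4904 - 1327\right) \left(3315 - 25 \left(\frac{20}{-26} - \frac{2}{33}\right)\right) = 3577 \left(3315 - 25 \left(20 \left(- \frac{1}{26}\right) - \frac{2}{33}\right)\right) = 3577 \left(3315 - 25 \left(- \frac{10}{13} - \frac{2}{33}\right)\right) = 3577 \left(3315 - - \frac{8900}{429}\right) = 3577 \left(3315 + \frac{8900}{429}\right) = 3577 \cdot \frac{1431035}{429} = \frac{5118812195}{429}$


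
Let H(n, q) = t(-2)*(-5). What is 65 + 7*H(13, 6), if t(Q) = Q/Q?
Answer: 30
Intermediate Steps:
t(Q) = 1
H(n, q) = -5 (H(n, q) = 1*(-5) = -5)
65 + 7*H(13, 6) = 65 + 7*(-5) = 65 - 35 = 30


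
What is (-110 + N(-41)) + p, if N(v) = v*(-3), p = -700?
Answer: -687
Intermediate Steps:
N(v) = -3*v
(-110 + N(-41)) + p = (-110 - 3*(-41)) - 700 = (-110 + 123) - 700 = 13 - 700 = -687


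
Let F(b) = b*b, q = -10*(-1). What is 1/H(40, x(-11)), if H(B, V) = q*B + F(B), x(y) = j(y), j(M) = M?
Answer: 1/2000 ≈ 0.00050000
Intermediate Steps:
x(y) = y
q = 10
F(b) = b²
H(B, V) = B² + 10*B (H(B, V) = 10*B + B² = B² + 10*B)
1/H(40, x(-11)) = 1/(40*(10 + 40)) = 1/(40*50) = 1/2000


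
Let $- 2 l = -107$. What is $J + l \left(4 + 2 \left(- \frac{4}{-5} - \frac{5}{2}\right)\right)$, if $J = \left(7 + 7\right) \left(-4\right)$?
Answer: $- \frac{239}{10} \approx -23.9$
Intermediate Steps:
$l = \frac{107}{2}$ ($l = \left(- \frac{1}{2}\right) \left(-107\right) = \frac{107}{2} \approx 53.5$)
$J = -56$ ($J = 14 \left(-4\right) = -56$)
$J + l \left(4 + 2 \left(- \frac{4}{-5} - \frac{5}{2}\right)\right) = -56 + \frac{107 \left(4 + 2 \left(- \frac{4}{-5} - \frac{5}{2}\right)\right)}{2} = -56 + \frac{107 \left(4 + 2 \left(\left(-4\right) \left(- \frac{1}{5}\right) - \frac{5}{2}\right)\right)}{2} = -56 + \frac{107 \left(4 + 2 \left(\frac{4}{5} - \frac{5}{2}\right)\right)}{2} = -56 + \frac{107 \left(4 + 2 \left(- \frac{17}{10}\right)\right)}{2} = -56 + \frac{107 \left(4 - \frac{17}{5}\right)}{2} = -56 + \frac{107}{2} \cdot \frac{3}{5} = -56 + \frac{321}{10} = - \frac{239}{10}$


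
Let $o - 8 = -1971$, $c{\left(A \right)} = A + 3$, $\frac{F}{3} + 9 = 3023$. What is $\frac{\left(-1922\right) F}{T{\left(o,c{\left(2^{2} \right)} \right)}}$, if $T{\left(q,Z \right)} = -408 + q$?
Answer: $\frac{17378724}{2371} \approx 7329.7$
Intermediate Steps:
$F = 9042$ ($F = -27 + 3 \cdot 3023 = -27 + 9069 = 9042$)
$c{\left(A \right)} = 3 + A$
$o = -1963$ ($o = 8 - 1971 = -1963$)
$\frac{\left(-1922\right) F}{T{\left(o,c{\left(2^{2} \right)} \right)}} = \frac{\left(-1922\right) 9042}{-408 - 1963} = - \frac{17378724}{-2371} = \left(-17378724\right) \left(- \frac{1}{2371}\right) = \frac{17378724}{2371}$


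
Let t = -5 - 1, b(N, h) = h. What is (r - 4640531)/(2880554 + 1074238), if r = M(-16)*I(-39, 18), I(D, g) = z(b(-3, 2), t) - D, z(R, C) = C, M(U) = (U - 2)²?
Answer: -4629839/3954792 ≈ -1.1707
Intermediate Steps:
M(U) = (-2 + U)²
t = -6
I(D, g) = -6 - D
r = 10692 (r = (-2 - 16)²*(-6 - 1*(-39)) = (-18)²*(-6 + 39) = 324*33 = 10692)
(r - 4640531)/(2880554 + 1074238) = (10692 - 4640531)/(2880554 + 1074238) = -4629839/3954792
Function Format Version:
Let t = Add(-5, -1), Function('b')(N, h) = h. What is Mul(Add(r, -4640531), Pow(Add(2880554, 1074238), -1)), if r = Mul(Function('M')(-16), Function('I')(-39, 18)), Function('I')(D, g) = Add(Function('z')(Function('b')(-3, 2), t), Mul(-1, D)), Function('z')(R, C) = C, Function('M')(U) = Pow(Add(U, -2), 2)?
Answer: Rational(-4629839, 3954792) ≈ -1.1707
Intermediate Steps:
Function('M')(U) = Pow(Add(-2, U), 2)
t = -6
Function('I')(D, g) = Add(-6, Mul(-1, D))
r = 10692 (r = Mul(Pow(Add(-2, -16), 2), Add(-6, Mul(-1, -39))) = Mul(Pow(-18, 2), Add(-6, 39)) = Mul(324, 33) = 10692)
Mul(Add(r, -4640531), Pow(Add(2880554, 1074238), -1)) = Mul(Add(10692, -4640531), Pow(Add(2880554, 1074238), -1)) = Mul(-4629839, Pow(3954792, -1)) = Mul(-4629839, Rational(1, 3954792)) = Rational(-4629839, 3954792)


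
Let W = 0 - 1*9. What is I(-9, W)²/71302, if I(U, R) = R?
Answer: 81/71302 ≈ 0.0011360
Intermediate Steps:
W = -9 (W = 0 - 9 = -9)
I(-9, W)²/71302 = (-9)²/71302 = 81*(1/71302) = 81/71302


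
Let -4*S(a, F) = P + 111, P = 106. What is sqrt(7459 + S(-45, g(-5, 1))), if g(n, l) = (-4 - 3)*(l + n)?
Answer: 3*sqrt(3291)/2 ≈ 86.051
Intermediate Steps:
g(n, l) = -7*l - 7*n (g(n, l) = -7*(l + n) = -7*l - 7*n)
S(a, F) = -217/4 (S(a, F) = -(106 + 111)/4 = -1/4*217 = -217/4)
sqrt(7459 + S(-45, g(-5, 1))) = sqrt(7459 - 217/4) = sqrt(29619/4) = 3*sqrt(3291)/2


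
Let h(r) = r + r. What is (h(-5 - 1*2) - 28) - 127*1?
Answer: -169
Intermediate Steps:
h(r) = 2*r
(h(-5 - 1*2) - 28) - 127*1 = (2*(-5 - 1*2) - 28) - 127*1 = (2*(-5 - 2) - 28) - 127 = (2*(-7) - 28) - 127 = (-14 - 28) - 127 = -42 - 127 = -169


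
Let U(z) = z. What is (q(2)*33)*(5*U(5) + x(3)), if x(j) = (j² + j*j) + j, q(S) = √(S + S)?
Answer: 3036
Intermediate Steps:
q(S) = √2*√S (q(S) = √(2*S) = √2*√S)
x(j) = j + 2*j² (x(j) = (j² + j²) + j = 2*j² + j = j + 2*j²)
(q(2)*33)*(5*U(5) + x(3)) = ((√2*√2)*33)*(5*5 + 3*(1 + 2*3)) = (2*33)*(25 + 3*(1 + 6)) = 66*(25 + 3*7) = 66*(25 + 21) = 66*46 = 3036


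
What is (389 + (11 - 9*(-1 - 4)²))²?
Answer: 30625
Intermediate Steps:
(389 + (11 - 9*(-1 - 4)²))² = (389 + (11 - 9*(-5)²))² = (389 + (11 - 9*25))² = (389 + (11 - 225))² = (389 - 214)² = 175² = 30625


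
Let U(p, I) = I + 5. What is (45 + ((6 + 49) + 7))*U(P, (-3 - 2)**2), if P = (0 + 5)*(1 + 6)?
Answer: 3210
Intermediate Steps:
P = 35 (P = 5*7 = 35)
U(p, I) = 5 + I
(45 + ((6 + 49) + 7))*U(P, (-3 - 2)**2) = (45 + ((6 + 49) + 7))*(5 + (-3 - 2)**2) = (45 + (55 + 7))*(5 + (-5)**2) = (45 + 62)*(5 + 25) = 107*30 = 3210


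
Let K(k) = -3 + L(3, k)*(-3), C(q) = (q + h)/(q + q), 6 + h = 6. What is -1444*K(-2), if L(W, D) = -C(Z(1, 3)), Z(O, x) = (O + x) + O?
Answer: 2166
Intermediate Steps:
Z(O, x) = x + 2*O
h = 0 (h = -6 + 6 = 0)
C(q) = ½ (C(q) = (q + 0)/(q + q) = q/((2*q)) = q*(1/(2*q)) = ½)
L(W, D) = -½ (L(W, D) = -1*½ = -½)
K(k) = -3/2 (K(k) = -3 - ½*(-3) = -3 + 3/2 = -3/2)
-1444*K(-2) = -1444*(-3/2) = 2166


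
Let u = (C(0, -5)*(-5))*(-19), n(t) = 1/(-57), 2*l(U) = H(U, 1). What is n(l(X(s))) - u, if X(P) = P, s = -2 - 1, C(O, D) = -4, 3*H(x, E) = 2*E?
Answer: 21659/57 ≈ 379.98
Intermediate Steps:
H(x, E) = 2*E/3 (H(x, E) = (2*E)/3 = 2*E/3)
s = -3
l(U) = 1/3 (l(U) = ((2/3)*1)/2 = (1/2)*(2/3) = 1/3)
n(t) = -1/57
u = -380 (u = -4*(-5)*(-19) = 20*(-19) = -380)
n(l(X(s))) - u = -1/57 - 1*(-380) = -1/57 + 380 = 21659/57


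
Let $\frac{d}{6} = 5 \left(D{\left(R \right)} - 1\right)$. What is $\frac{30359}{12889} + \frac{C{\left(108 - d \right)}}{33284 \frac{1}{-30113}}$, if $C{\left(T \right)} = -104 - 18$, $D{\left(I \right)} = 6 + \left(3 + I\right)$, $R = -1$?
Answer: $\frac{24180948355}{214498738} \approx 112.73$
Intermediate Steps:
$D{\left(I \right)} = 9 + I$
$d = 210$ ($d = 6 \cdot 5 \left(\left(9 - 1\right) - 1\right) = 6 \cdot 5 \left(8 - 1\right) = 6 \cdot 5 \cdot 7 = 6 \cdot 35 = 210$)
$C{\left(T \right)} = -122$
$\frac{30359}{12889} + \frac{C{\left(108 - d \right)}}{33284 \frac{1}{-30113}} = \frac{30359}{12889} - \frac{122}{33284 \frac{1}{-30113}} = 30359 \cdot \frac{1}{12889} - \frac{122}{33284 \left(- \frac{1}{30113}\right)} = \frac{30359}{12889} - \frac{122}{- \frac{33284}{30113}} = \frac{30359}{12889} - - \frac{1836893}{16642} = \frac{30359}{12889} + \frac{1836893}{16642} = \frac{24180948355}{214498738}$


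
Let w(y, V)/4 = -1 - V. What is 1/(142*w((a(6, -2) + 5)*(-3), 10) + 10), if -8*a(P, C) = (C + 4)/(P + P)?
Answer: -1/6238 ≈ -0.00016031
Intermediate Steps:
a(P, C) = -(4 + C)/(16*P) (a(P, C) = -(C + 4)/(8*(P + P)) = -(4 + C)/(8*(2*P)) = -(4 + C)*1/(2*P)/8 = -(4 + C)/(16*P))
w(y, V) = -4 - 4*V (w(y, V) = 4*(-1 - V) = -4 - 4*V)
1/(142*w((a(6, -2) + 5)*(-3), 10) + 10) = 1/(142*(-4 - 4*10) + 10) = 1/(142*(-4 - 40) + 10) = 1/(142*(-44) + 10) = 1/(-6248 + 10) = 1/(-6238) = -1/6238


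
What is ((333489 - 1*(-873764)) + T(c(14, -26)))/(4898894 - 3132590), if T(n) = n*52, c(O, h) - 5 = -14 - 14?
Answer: 402019/588768 ≈ 0.68281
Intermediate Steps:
c(O, h) = -23 (c(O, h) = 5 + (-14 - 14) = 5 - 28 = -23)
T(n) = 52*n
((333489 - 1*(-873764)) + T(c(14, -26)))/(4898894 - 3132590) = ((333489 - 1*(-873764)) + 52*(-23))/(4898894 - 3132590) = ((333489 + 873764) - 1196)/1766304 = (1207253 - 1196)*(1/1766304) = 1206057*(1/1766304) = 402019/588768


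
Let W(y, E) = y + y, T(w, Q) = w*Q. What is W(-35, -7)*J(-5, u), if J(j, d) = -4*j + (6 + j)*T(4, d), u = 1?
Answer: -1680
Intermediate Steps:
T(w, Q) = Q*w
W(y, E) = 2*y
J(j, d) = -4*j + 4*d*(6 + j) (J(j, d) = -4*j + (6 + j)*(d*4) = -4*j + (6 + j)*(4*d) = -4*j + 4*d*(6 + j))
W(-35, -7)*J(-5, u) = (2*(-35))*(-4*(-5) + 24*1 + 4*1*(-5)) = -70*(20 + 24 - 20) = -70*24 = -1680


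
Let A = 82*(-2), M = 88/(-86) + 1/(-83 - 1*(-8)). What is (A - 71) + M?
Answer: -761218/3225 ≈ -236.04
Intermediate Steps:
M = -3343/3225 (M = 88*(-1/86) + 1/(-83 + 8) = -44/43 + 1/(-75) = -44/43 + 1*(-1/75) = -44/43 - 1/75 = -3343/3225 ≈ -1.0366)
A = -164
(A - 71) + M = (-164 - 71) - 3343/3225 = -235 - 3343/3225 = -761218/3225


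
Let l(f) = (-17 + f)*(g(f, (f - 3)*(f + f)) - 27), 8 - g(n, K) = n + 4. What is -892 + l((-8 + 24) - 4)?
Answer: -717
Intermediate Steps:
g(n, K) = 4 - n (g(n, K) = 8 - (n + 4) = 8 - (4 + n) = 8 + (-4 - n) = 4 - n)
l(f) = (-23 - f)*(-17 + f) (l(f) = (-17 + f)*((4 - f) - 27) = (-17 + f)*(-23 - f) = (-23 - f)*(-17 + f))
-892 + l((-8 + 24) - 4) = -892 + (391 - ((-8 + 24) - 4)² - 6*((-8 + 24) - 4)) = -892 + (391 - (16 - 4)² - 6*(16 - 4)) = -892 + (391 - 1*12² - 6*12) = -892 + (391 - 1*144 - 72) = -892 + (391 - 144 - 72) = -892 + 175 = -717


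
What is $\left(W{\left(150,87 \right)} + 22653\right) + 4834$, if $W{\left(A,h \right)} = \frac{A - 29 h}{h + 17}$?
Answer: $\frac{2856275}{104} \approx 27464.0$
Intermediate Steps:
$W{\left(A,h \right)} = \frac{A - 29 h}{17 + h}$
$\left(W{\left(150,87 \right)} + 22653\right) + 4834 = \left(\frac{150 - 2523}{17 + 87} + 22653\right) + 4834 = \left(\frac{150 - 2523}{104} + 22653\right) + 4834 = \left(\frac{1}{104} \left(-2373\right) + 22653\right) + 4834 = \left(- \frac{2373}{104} + 22653\right) + 4834 = \frac{2353539}{104} + 4834 = \frac{2856275}{104}$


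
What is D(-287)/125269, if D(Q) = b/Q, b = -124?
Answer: 124/35952203 ≈ 3.4490e-6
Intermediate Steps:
D(Q) = -124/Q
D(-287)/125269 = -124/(-287)/125269 = -124*(-1/287)*(1/125269) = (124/287)*(1/125269) = 124/35952203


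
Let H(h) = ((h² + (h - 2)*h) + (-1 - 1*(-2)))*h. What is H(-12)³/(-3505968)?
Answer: 367971564/24347 ≈ 15114.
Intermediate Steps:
H(h) = h*(1 + h² + h*(-2 + h)) (H(h) = ((h² + (-2 + h)*h) + (-1 + 2))*h = ((h² + h*(-2 + h)) + 1)*h = (1 + h² + h*(-2 + h))*h = h*(1 + h² + h*(-2 + h)))
H(-12)³/(-3505968) = (-12*(1 - 2*(-12) + 2*(-12)²))³/(-3505968) = (-12*(1 + 24 + 2*144))³*(-1/3505968) = (-12*(1 + 24 + 288))³*(-1/3505968) = (-12*313)³*(-1/3505968) = (-3756)³*(-1/3505968) = -52987905216*(-1/3505968) = 367971564/24347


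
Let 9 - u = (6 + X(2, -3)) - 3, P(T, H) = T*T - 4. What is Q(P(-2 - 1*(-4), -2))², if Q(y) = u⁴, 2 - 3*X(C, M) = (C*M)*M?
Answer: 1785793904896/6561 ≈ 2.7218e+8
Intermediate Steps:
P(T, H) = -4 + T² (P(T, H) = T² - 4 = -4 + T²)
X(C, M) = ⅔ - C*M²/3 (X(C, M) = ⅔ - C*M*M/3 = ⅔ - C*M²/3)
u = 34/3 (u = 9 - ((6 + (⅔ - ⅓*2*(-3)²)) - 3) = 9 - ((6 + (⅔ - ⅓*2*9)) - 3) = 9 - ((6 + (⅔ - 6)) - 3) = 9 - ((6 - 16/3) - 3) = 9 - (⅔ - 3) = 9 - 1*(-7/3) = 9 + 7/3 = 34/3 ≈ 11.333)
Q(y) = 1336336/81 (Q(y) = (34/3)⁴ = 1336336/81)
Q(P(-2 - 1*(-4), -2))² = (1336336/81)² = 1785793904896/6561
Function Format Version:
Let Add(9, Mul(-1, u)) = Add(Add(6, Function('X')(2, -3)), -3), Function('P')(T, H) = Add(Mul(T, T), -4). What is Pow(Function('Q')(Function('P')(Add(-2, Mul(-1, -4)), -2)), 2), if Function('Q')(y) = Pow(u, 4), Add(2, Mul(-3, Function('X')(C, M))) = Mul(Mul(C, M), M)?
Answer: Rational(1785793904896, 6561) ≈ 2.7218e+8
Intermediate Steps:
Function('P')(T, H) = Add(-4, Pow(T, 2)) (Function('P')(T, H) = Add(Pow(T, 2), -4) = Add(-4, Pow(T, 2)))
Function('X')(C, M) = Add(Rational(2, 3), Mul(Rational(-1, 3), C, Pow(M, 2))) (Function('X')(C, M) = Add(Rational(2, 3), Mul(Rational(-1, 3), Mul(Mul(C, M), M))) = Add(Rational(2, 3), Mul(Rational(-1, 3), Mul(C, Pow(M, 2)))) = Add(Rational(2, 3), Mul(Rational(-1, 3), C, Pow(M, 2))))
u = Rational(34, 3) (u = Add(9, Mul(-1, Add(Add(6, Add(Rational(2, 3), Mul(Rational(-1, 3), 2, Pow(-3, 2)))), -3))) = Add(9, Mul(-1, Add(Add(6, Add(Rational(2, 3), Mul(Rational(-1, 3), 2, 9))), -3))) = Add(9, Mul(-1, Add(Add(6, Add(Rational(2, 3), -6)), -3))) = Add(9, Mul(-1, Add(Add(6, Rational(-16, 3)), -3))) = Add(9, Mul(-1, Add(Rational(2, 3), -3))) = Add(9, Mul(-1, Rational(-7, 3))) = Add(9, Rational(7, 3)) = Rational(34, 3) ≈ 11.333)
Function('Q')(y) = Rational(1336336, 81) (Function('Q')(y) = Pow(Rational(34, 3), 4) = Rational(1336336, 81))
Pow(Function('Q')(Function('P')(Add(-2, Mul(-1, -4)), -2)), 2) = Pow(Rational(1336336, 81), 2) = Rational(1785793904896, 6561)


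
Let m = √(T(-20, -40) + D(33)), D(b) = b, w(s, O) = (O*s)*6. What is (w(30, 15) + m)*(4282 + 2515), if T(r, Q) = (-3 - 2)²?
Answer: 18351900 + 6797*√58 ≈ 1.8404e+7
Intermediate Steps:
T(r, Q) = 25 (T(r, Q) = (-5)² = 25)
w(s, O) = 6*O*s
m = √58 (m = √(25 + 33) = √58 ≈ 7.6158)
(w(30, 15) + m)*(4282 + 2515) = (6*15*30 + √58)*(4282 + 2515) = (2700 + √58)*6797 = 18351900 + 6797*√58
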